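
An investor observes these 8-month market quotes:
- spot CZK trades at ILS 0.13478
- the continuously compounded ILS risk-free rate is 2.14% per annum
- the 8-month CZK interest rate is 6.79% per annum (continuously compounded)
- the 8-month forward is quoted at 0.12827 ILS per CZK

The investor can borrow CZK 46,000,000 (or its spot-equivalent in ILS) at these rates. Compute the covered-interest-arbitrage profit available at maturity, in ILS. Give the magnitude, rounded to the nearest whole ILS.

ILS 115,316

T = 8/12 years.
Route A — deposit CZK, sell forward: 46,000,000 × 1.046306838 × 0.12827 = ILS 6,173,649.79.
Route B — convert at spot, deposit ILS: 46,000,000 × 0.13478 × 1.014368921 = ILS 6,288,965.59.
The quoted forward undervalues CZK, so borrow CZK, convert to ILS at spot, deposit the ILS at 2.14%, and buy CZK forward at 0.12827 to cover the loan.
Profit = 6,288,965.59 − 6,173,649.79 = ILS 115,316.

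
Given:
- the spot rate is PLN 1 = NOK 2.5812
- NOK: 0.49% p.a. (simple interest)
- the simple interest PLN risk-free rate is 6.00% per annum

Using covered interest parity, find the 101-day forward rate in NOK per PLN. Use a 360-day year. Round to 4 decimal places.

T = 101/360 years.
Growth of 1 NOK over T: 1 + 0.0049×101/360 = 1.0013747.
Growth of 1 PLN over T: 1 + 0.0600×101/360 = 1.0168333.
Forward (NOK per PLN) = 2.5812 × 1.0013747 / 1.0168333 = 2.541959.

2.5420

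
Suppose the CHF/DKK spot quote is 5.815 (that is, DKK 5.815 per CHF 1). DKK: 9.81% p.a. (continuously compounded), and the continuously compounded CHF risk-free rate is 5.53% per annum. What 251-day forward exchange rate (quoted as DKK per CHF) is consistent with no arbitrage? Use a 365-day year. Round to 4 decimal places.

T = 251/365 years.
DKK growth factor: e^(0.0981×251/365) = 1.0697881.
CHF accumulates by e^(0.0553×251/365) = 1.0387605.
CIP: F = S · (grow DKK)/(grow CHF) = 5.815 × 1.0697881/1.0387605 = 5.988693 DKK per CHF.

5.9887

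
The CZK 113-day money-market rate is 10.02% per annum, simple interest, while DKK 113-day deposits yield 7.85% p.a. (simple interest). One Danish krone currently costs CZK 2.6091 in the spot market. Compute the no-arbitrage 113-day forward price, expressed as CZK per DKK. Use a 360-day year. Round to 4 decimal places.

2.6264

T = 113/360 years.
Growth of 1 CZK over T: 1 + 0.1002×113/360 = 1.0314517.
DKK accumulates by 1 + 0.0785×113/360 = 1.0246403.
CIP: F = S · (grow CZK)/(grow DKK) = 2.6091 × 1.0314517/1.0246403 = 2.626444 CZK per DKK.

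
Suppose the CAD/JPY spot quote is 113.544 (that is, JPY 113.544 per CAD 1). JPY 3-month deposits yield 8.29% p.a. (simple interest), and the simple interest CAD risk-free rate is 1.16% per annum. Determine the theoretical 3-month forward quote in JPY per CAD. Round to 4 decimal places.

T = 3/12 years.
Growth of 1 JPY over T: 1 + 0.0829×3/12 = 1.020725.
CAD accumulates by 1 + 0.0116×3/12 = 1.002900.
So F = 113.544 × 1.020725 / 1.002900 = 115.562069 (JPY/CAD).

115.5621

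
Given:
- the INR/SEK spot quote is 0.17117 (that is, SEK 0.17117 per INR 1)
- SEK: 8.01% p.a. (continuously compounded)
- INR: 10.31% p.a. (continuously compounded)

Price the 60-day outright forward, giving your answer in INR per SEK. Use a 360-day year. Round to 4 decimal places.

T = 60/360 years.
Growth of 1 SEK over T: e^(0.0801×60/360) = 1.0134395.
INR growth factor: e^(0.1031×60/360) = 1.0173318.
So F = 0.17117 × 1.0134395 / 1.0173318 = 0.1705151 (SEK/INR).
Invert for INR per SEK: 1 / 0.1705151 = 5.8646.

5.8646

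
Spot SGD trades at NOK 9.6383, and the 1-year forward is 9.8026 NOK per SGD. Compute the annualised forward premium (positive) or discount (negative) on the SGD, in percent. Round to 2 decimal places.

+1.70%

T = 1 year.
(F − S)/S = (9.8026 − 9.6383)/9.6383 = 0.0170466.
×(1/T) gives 1.70% p.a.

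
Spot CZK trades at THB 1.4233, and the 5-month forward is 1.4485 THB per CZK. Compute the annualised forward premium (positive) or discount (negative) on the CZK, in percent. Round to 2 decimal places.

T = 5/12 years.
Period premium: (1.4485 − 1.4233)/1.4233 = 0.0177053.
Annualise by dividing by T: 0.0177053 / (5/12) = 0.042493 → 4.25%.

+4.25%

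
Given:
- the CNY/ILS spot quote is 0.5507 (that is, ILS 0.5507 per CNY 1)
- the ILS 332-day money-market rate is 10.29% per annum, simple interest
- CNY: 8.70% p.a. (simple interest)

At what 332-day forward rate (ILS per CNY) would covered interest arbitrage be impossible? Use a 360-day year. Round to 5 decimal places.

0.55818

T = 332/360 years.
Growth of 1 ILS over T: 1 + 0.1029×332/360 = 1.0948967.
Growth of 1 CNY over T: 1 + 0.0870×332/360 = 1.0802333.
So F = 0.5507 × 1.0948967 / 1.0802333 = 0.5581754 (ILS/CNY).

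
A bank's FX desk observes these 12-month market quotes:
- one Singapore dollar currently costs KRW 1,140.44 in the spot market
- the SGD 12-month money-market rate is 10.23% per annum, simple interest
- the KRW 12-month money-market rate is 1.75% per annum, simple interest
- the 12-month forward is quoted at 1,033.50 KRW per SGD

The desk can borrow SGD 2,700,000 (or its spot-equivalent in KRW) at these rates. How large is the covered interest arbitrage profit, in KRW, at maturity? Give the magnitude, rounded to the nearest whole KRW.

T = 1 year.
Keep in SGD, deliver into the forward: 2,700,000·1.102300·1033.50 = KRW 3,075,913,035.00.
Swap to KRW now, deposit: 2,700,000·1140.44·1.017500 = KRW 3,133,073,790.00.
The quoted forward undervalues SGD, so borrow SGD, convert to KRW at spot, deposit the KRW at 1.75%, and buy SGD forward at 1,033.50 to cover the loan.
Profit = 3,133,073,790.00 − 3,075,913,035.00 = KRW 57,160,755.

KRW 57,160,755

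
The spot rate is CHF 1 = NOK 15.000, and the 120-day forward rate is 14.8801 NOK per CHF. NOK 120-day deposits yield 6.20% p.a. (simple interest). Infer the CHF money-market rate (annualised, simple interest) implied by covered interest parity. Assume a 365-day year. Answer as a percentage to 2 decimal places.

8.70%

T = 120/365 years.
By CIP, F/S equals the NOK-to-CHF growth ratio: 14.8801/15.0 = 0.9920067.
NOK growth factor: 1 + 0.0620×120/365 = 1.0203836.
So the CHF growth factor = 1.0286056.
r = (1.0286056 − 1)/(120/365) = 0.087009 → 8.70%.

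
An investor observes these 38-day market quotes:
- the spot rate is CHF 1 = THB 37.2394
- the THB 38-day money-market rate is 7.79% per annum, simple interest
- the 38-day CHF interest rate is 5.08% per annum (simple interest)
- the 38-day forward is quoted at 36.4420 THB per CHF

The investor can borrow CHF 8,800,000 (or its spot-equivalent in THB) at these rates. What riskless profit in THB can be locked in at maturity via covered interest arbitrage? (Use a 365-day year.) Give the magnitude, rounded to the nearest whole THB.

THB 7,978,814

T = 38/365 years.
Route A — deposit CHF, sell forward: 8,800,000 × 1.00528876712 × 36.4420 = THB 322,385,652.61.
Route B — convert at spot, deposit THB: 8,800,000 × 37.2394 × 1.00811013699 = THB 330,364,466.39.
The quoted forward undervalues CHF, so borrow CHF, convert to THB at spot, deposit the THB at 7.79%, and buy CHF forward at 36.4420 to cover the loan.
Profit = 330,364,466.39 − 322,385,652.61 = THB 7,978,814.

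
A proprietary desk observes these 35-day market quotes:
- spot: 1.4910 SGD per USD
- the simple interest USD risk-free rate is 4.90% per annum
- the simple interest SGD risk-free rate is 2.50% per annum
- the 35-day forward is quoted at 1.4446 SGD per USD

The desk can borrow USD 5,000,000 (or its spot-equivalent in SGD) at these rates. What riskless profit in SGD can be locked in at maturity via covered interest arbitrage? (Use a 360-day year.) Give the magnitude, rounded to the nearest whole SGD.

SGD 215,710

T = 35/360 years.
Route A — deposit USD, sell forward: 5,000,000 × 1.004763889 × 1.4446 = SGD 7,257,409.57.
Route B — convert at spot, deposit SGD: 5,000,000 × 1.4910 × 1.002430556 = SGD 7,473,119.79.
The quoted forward undervalues USD, so borrow USD, convert to SGD at spot, deposit the SGD at 2.50%, and buy USD forward at 1.4446 to cover the loan.
Arbitrage profit = |7,257,409.57 − 7,473,119.79| = SGD 215,710.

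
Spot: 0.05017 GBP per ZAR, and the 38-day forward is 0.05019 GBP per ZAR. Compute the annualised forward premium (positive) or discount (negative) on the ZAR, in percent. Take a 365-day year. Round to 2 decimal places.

T = 38/365 years.
(F − S)/S = (0.05019 − 0.05017)/0.05017 = 0.0003986.
×(1/T) gives 0.38% p.a.

+0.38%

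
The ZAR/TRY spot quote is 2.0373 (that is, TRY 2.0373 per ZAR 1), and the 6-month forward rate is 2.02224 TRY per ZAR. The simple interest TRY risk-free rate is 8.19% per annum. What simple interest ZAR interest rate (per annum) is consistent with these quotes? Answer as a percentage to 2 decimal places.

9.74%

T = 6/12 years.
F/S = 2.02224/2.0373 = 0.9926079 = (growth of TRY) / (growth of ZAR).
The TRY side grows by 1 + 0.0819×6/12 = 1.040950.
So the ZAR growth factor = 1.0487021.
r = (1.0487021 − 1)/(6/12) = 0.097404 → 9.74%.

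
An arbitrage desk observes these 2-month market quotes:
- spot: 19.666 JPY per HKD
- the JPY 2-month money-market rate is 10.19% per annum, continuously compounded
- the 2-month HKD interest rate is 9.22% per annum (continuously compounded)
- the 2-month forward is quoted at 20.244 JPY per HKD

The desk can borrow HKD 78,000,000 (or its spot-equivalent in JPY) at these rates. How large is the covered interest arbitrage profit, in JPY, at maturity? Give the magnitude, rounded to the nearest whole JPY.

T = 2/12 years.
Route A — deposit HKD, sell forward: 78,000,000 × 1.015485340986 × 20.244 = JPY 1,603,483,848.95.
Route B — convert at spot, deposit JPY: 78,000,000 × 19.666 × 1.017128370044 = JPY 1,560,222,028.97.
The quoted forward overvalues HKD, so borrow JPY, buy HKD at spot, deposit the HKD at 9.22%, and sell the proceeds forward at 20.244.
Arbitrage profit = |1,603,483,848.95 − 1,560,222,028.97| = JPY 43,261,820.

JPY 43,261,820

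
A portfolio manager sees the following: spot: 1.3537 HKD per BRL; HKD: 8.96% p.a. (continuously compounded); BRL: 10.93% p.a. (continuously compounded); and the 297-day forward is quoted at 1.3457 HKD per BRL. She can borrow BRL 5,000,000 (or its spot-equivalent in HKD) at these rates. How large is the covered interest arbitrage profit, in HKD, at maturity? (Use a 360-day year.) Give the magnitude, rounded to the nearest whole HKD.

T = 297/360 years.
Invest the BRL and cover forward: 5,000,000 × 1.094363045 × 1.3457 = HKD 7,363,421.75.
Convert at spot and invest in HKD: 5,000,000 × 1.3537 × 1.076720664 = HKD 7,287,783.81.
The quoted forward overvalues BRL, so borrow HKD, buy BRL at spot, deposit the BRL at 10.93%, and sell the proceeds forward at 1.3457.
The gap between the two covered legs is HKD 75,638.

HKD 75,638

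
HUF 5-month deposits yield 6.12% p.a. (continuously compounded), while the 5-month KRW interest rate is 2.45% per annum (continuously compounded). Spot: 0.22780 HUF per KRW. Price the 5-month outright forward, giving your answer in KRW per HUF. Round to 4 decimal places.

4.3232

T = 5/12 years.
Growth of 1 HUF over T: e^(0.0612×5/12) = 1.0258279.
KRW accumulates by e^(0.0245×5/12) = 1.0102606.
Forward (HUF per KRW) = 0.2278 × 1.0258279 / 1.0102606 = 0.2313102.
Quoted the other way: 1/0.2313102 = 4.3232 KRW per HUF.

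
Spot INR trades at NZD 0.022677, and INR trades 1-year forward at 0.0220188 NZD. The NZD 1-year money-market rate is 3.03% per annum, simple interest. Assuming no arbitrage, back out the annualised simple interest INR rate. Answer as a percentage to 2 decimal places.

T = 1 year.
CIP gives F = S · g_NZD/g_INR, so g_NZD/g_INR = 0.0220188/0.022677 = 0.9709750.
The NZD side grows by 1 + 0.0303×1 = 1.030300.
Hence g_INR = 1.0610984.
(1.0610984 − 1)/T = 0.061098, i.e. 6.11%.

6.11%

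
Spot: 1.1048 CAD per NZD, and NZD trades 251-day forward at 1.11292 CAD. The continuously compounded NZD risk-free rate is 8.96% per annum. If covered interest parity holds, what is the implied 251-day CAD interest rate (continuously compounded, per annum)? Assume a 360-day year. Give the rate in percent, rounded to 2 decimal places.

T = 251/360 years.
CIP gives F = S · g_CAD/g_NZD, so g_CAD/g_NZD = 1.11292/1.1048 = 1.0073497.
The NZD side grows by e^(0.0896×251/360) = 1.0644637.
So the CAD growth factor = 1.0722872.
Take logs: ln 1.0722872 / (251/360) = 0.100103, so 10.01%.

10.01%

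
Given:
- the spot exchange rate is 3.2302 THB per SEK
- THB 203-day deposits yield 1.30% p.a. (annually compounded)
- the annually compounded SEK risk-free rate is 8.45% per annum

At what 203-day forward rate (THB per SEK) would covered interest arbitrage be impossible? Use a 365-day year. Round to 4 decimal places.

T = 203/365 years.
Growth of 1 THB over T: (1 + 0.0130)^(203/365) = 1.0072094.
SEK accumulates by (1 + 0.0845)^(203/365) = 1.0461487.
Forward (THB per SEK) = 3.2302 × 1.0072094 / 1.0461487 = 3.109967.

3.1100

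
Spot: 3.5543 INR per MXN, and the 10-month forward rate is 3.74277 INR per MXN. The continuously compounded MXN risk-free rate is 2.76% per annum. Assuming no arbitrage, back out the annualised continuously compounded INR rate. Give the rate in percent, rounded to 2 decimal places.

8.96%

T = 10/12 years.
By CIP, F/S equals the INR-to-MXN growth ratio: 3.74277/3.5543 = 1.0530259.
MXN growth factor: e^(0.0276×10/12) = 1.0232665.
That pins the INR growth at 1.0775261.
r = ln(1.0775261)/(10/12) = 0.089601 → 8.96%.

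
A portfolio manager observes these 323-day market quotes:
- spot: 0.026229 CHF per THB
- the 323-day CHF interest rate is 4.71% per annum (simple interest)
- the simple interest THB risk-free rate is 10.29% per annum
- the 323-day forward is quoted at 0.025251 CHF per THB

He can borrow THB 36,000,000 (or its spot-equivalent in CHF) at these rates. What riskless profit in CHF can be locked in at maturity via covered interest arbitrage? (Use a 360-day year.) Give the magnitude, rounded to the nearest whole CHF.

T = 323/360 years.
Keep in THB, deliver into the forward: 36,000,000·1.09232417·0.025251 = CHF 992,961.99.
Swap to CHF now, deposit: 36,000,000·0.026229·1.04225917 = CHF 984,146.97.
The quoted forward overvalues THB, so borrow CHF, buy THB at spot, deposit the THB at 10.29%, and sell the proceeds forward at 0.025251.
Profit = 992,961.99 − 984,146.97 = CHF 8,815.

CHF 8,815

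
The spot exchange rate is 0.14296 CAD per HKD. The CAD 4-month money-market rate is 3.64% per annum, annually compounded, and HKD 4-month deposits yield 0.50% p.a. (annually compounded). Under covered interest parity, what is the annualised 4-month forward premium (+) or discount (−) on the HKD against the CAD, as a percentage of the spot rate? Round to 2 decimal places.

+3.09%

T = 4/12 years.
F = S · g_CAD/g_HKD = 0.14296 × 1.011989/1.0016639 = 0.14443362.
(F − S)/S ÷ T = (0.14443362 − 0.14296)/0.14296/(4/12) = 0.030924 → 3.09%.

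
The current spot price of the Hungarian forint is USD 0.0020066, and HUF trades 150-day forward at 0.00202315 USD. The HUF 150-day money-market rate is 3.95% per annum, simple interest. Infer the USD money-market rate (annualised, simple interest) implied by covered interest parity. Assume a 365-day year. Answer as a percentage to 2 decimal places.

T = 150/365 years.
F/S = 0.00202315/0.0020066 = 1.0082478 = (growth of USD) / (growth of HUF).
HUF growth factor: 1 + 0.0395×150/365 = 1.0162329.
So the USD growth factor = 1.0246146.
r = (1.0246146 − 1)/(150/365) = 0.059896 → 5.99%.

5.99%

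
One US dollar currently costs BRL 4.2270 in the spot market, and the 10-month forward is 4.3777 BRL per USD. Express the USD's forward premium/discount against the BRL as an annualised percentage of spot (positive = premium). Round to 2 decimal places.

T = 10/12 years.
Period premium: (4.3777 − 4.227)/4.227 = 0.0356518.
Per annum: 0.0356518 / (10/12) = 0.042782 = 4.28%.

+4.28%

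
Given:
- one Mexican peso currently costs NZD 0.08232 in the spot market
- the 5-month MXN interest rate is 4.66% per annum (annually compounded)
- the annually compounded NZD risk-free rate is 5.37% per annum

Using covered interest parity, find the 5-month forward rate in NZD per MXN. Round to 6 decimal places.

T = 5/12 years.
NZD accumulates by (1 + 0.0537)^(5/12) = 1.0220342.
Growth of 1 MXN over T: (1 + 0.0466)^(5/12) = 1.0191591.
So F = 0.08232 × 1.0220342 / 1.0191591 = 0.08255223 (NZD/MXN).

0.082552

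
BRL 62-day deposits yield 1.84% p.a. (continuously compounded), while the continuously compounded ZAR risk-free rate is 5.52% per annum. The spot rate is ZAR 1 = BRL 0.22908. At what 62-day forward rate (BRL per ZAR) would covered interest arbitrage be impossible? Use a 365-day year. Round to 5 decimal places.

T = 62/365 years.
Growth of 1 BRL over T: e^(0.0184×62/365) = 1.0031304.
Growth of 1 ZAR over T: e^(0.0552×62/365) = 1.0094205.
CIP: F = S · (grow BRL)/(grow ZAR) = 0.22908 × 1.0031304/1.0094205 = 0.2276525 BRL per ZAR.

0.22765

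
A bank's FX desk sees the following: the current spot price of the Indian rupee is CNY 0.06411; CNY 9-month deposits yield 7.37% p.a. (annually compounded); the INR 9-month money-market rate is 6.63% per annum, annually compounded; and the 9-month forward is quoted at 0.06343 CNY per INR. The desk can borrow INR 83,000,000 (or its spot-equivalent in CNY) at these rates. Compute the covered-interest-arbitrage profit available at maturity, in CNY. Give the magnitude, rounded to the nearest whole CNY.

T = 9/12 years.
Keep in INR, deliver into the forward: 83,000,000·1.049323881·0.06343 = CNY 5,524,364.94.
Swap to CNY now, deposit: 83,000,000·0.06411·1.054780798 = CNY 5,612,625.75.
The quoted forward undervalues INR, so borrow INR, convert to CNY at spot, deposit the CNY at 7.37%, and buy INR forward at 0.06343 to cover the loan.
Profit = 5,612,625.75 − 5,524,364.94 = CNY 88,261.

CNY 88,261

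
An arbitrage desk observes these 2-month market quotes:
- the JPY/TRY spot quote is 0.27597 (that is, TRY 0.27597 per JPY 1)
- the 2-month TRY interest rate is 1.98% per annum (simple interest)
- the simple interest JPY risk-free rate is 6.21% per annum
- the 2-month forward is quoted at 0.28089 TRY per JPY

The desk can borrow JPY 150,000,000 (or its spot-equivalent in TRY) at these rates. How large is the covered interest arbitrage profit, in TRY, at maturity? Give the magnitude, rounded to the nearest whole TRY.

TRY 1,037,477

T = 2/12 years.
Invest the JPY and cover forward: 150,000,000 × 1.010350 × 0.28089 = TRY 42,569,581.73.
Convert at spot and invest in TRY: 150,000,000 × 0.27597 × 1.003300 = TRY 41,532,105.15.
The quoted forward overvalues JPY, so borrow TRY, buy JPY at spot, deposit the JPY at 6.21%, and sell the proceeds forward at 0.28089.
Profit = 42,569,581.73 − 41,532,105.15 = TRY 1,037,477.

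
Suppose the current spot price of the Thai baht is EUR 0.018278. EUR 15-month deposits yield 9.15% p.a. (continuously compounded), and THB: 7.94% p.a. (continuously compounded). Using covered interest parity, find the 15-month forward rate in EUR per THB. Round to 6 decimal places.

0.018557

T = 15/12 years.
EUR growth factor: e^(0.0915×15/12) = 1.1211725.
THB accumulates by e^(0.0794×15/12) = 1.1043424.
So F = 0.018278 × 1.1211725 / 1.1043424 = 0.01855656 (EUR/THB).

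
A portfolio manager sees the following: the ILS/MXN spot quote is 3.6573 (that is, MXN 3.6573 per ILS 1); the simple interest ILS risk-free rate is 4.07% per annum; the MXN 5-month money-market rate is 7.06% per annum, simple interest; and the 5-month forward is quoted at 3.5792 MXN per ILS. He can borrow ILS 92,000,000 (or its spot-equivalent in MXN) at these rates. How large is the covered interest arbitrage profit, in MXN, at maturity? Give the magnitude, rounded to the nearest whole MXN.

T = 5/12 years.
Keep in ILS, deliver into the forward: 92,000,000·1.01695833333·3.5792 = MXN 334,870,548.53.
Swap to MXN now, deposit: 92,000,000·3.6573·1.02941666667 = MXN 346,369,472.90.
The quoted forward undervalues ILS, so borrow ILS, convert to MXN at spot, deposit the MXN at 7.06%, and buy ILS forward at 3.5792 to cover the loan.
Profit = 346,369,472.90 − 334,870,548.53 = MXN 11,498,924.

MXN 11,498,924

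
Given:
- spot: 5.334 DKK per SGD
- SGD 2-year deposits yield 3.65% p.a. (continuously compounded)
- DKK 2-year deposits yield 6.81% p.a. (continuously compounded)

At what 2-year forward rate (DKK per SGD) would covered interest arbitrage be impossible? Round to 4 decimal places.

5.6820

T = 2 years.
DKK accumulates by e^(0.0681×2) = 1.1459111.
SGD accumulates by e^(0.0365×2) = 1.0757305.
So F = 5.334 × 1.1459111 / 1.0757305 = 5.681990 (DKK/SGD).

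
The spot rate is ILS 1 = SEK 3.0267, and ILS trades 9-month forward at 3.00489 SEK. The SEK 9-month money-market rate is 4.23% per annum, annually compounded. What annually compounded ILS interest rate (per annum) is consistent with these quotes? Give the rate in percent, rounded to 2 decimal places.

5.24%

T = 9/12 years.
By CIP, F/S equals the SEK-to-ILS growth ratio: 3.00489/3.0267 = 0.9927941.
SEK growth factor: (1 + 0.0423)^(9/12) = 1.0315601.
Hence g_ILS = 1.0390474.
r = 1.0390474^(12/9) − 1 = 0.052399 → 5.24%.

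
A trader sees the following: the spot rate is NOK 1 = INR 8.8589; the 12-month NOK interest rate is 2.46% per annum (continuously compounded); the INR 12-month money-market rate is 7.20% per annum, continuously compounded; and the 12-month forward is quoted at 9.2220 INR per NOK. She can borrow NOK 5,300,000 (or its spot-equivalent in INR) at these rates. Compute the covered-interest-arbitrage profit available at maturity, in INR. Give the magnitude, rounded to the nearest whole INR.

INR 363,525

T = 1 year.
Invest the NOK and cover forward: 5,300,000 × 1.0249050765 × 9.2220 = INR 50,093,875.46.
Convert at spot and invest in INR: 5,300,000 × 8.8589 × 1.0746553441 = INR 50,457,400.41.
The quoted forward undervalues NOK, so borrow NOK, convert to INR at spot, deposit the INR at 7.20%, and buy NOK forward at 9.2220 to cover the loan.
Profit = 50,457,400.41 − 50,093,875.46 = INR 363,525.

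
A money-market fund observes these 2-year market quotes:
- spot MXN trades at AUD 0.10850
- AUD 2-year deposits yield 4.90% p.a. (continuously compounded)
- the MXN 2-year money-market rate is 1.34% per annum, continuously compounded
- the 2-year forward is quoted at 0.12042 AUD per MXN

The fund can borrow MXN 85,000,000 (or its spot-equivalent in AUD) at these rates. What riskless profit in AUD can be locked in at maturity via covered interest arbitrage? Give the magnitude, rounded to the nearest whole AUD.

T = 2 years.
Invest the MXN and cover forward: 85,000,000 × 1.0271623497 × 0.12042 = AUD 10,513,725.66.
Convert at spot and invest in AUD: 85,000,000 × 0.10850 × 1.1029627851 = AUD 10,172,074.29.
The quoted forward overvalues MXN, so borrow AUD, buy MXN at spot, deposit the MXN at 1.34%, and sell the proceeds forward at 0.12042.
Profit = 10,513,725.66 − 10,172,074.29 = AUD 341,651.

AUD 341,651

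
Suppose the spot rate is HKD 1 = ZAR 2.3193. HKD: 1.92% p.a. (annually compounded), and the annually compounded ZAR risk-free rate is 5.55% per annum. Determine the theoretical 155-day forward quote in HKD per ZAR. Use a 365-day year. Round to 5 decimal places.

0.42480

T = 155/365 years.
ZAR accumulates by (1 + 0.0555)^(155/365) = 1.0232028.
HKD growth factor: (1 + 0.0192)^(155/365) = 1.0081088.
Forward (ZAR per HKD) = 2.3193 × 1.0232028 / 1.0081088 = 2.354026.
Invert for HKD per ZAR: 1 / 2.354026 = 0.42480.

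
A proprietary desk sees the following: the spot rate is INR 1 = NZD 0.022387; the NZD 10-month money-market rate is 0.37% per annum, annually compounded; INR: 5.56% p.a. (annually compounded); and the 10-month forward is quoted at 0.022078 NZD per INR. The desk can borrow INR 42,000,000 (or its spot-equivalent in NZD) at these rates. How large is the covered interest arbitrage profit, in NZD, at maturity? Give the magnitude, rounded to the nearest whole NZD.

T = 10/12 years.
Keep in INR, deliver into the forward: 42,000,000·1.04612316·0.022078 = NZD 970,044.90.
Swap to NZD now, deposit: 42,000,000·0.022387·1.00308238 = NZD 943,152.22.
The quoted forward overvalues INR, so borrow NZD, buy INR at spot, deposit the INR at 5.56%, and sell the proceeds forward at 0.022078.
Arbitrage profit = |970,044.90 − 943,152.22| = NZD 26,893.

NZD 26,893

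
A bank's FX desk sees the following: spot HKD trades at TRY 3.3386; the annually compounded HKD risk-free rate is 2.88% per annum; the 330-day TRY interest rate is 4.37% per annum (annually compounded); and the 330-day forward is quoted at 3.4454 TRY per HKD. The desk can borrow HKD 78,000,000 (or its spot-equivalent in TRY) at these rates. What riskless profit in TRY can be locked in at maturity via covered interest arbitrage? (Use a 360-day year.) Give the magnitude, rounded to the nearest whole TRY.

TRY 5,003,820

T = 330/360 years.
Keep in HKD, deliver into the forward: 78,000,000·1.02636864462·3.4454 = TRY 275,827,541.20.
Swap to TRY now, deposit: 78,000,000·3.3386·1.0399865193 = TRY 270,823,721.48.
The quoted forward overvalues HKD, so borrow TRY, buy HKD at spot, deposit the HKD at 2.88%, and sell the proceeds forward at 3.4454.
Arbitrage profit = |275,827,541.20 − 270,823,721.48| = TRY 5,003,820.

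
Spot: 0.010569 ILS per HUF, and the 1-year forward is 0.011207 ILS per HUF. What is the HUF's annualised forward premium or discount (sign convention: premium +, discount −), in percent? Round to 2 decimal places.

+6.04%

T = 1 year.
Period premium: (0.011207 − 0.010569)/0.010569 = 0.0603652.
Per annum: 0.0603652 / 1 = 0.060365 = 6.04%.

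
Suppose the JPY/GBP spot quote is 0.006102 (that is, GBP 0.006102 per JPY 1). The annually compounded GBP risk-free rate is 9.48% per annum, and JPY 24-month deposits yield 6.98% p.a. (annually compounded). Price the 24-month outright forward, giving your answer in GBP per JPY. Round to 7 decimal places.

0.0063905

T = 2 years.
GBP accumulates by (1 + 0.0948)^2 = 1.198587.
Growth of 1 JPY over T: (1 + 0.0698)^2 = 1.144472.
Forward (GBP per JPY) = 0.006102 × 1.198587 / 1.144472 = 0.006390526.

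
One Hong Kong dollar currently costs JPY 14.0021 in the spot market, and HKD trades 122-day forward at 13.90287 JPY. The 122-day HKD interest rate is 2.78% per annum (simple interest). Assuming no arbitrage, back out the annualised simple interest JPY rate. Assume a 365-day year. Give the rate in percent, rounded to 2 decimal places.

0.64%

T = 122/365 years.
CIP gives F = S · g_JPY/g_HKD, so g_JPY/g_HKD = 13.90287/14.0021 = 0.9929132.
HKD growth factor: 1 + 0.0278×122/365 = 1.0092921.
That pins the JPY growth at 1.0021394.
(1.0021394 − 1)/T = 0.006401, i.e. 0.64%.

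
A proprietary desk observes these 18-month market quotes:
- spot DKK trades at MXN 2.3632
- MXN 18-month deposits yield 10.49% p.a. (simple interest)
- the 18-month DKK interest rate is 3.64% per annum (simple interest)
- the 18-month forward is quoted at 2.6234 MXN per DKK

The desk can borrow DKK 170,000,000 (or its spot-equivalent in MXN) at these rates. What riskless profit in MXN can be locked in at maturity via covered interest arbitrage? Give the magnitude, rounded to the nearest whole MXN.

MXN 5,369,980

T = 18/12 years.
Invest the DKK and cover forward: 170,000,000 × 1.054600 × 2.6234 = MXN 470,328,398.80.
Convert at spot and invest in MXN: 170,000,000 × 2.3632 × 1.157350 = MXN 464,958,418.40.
The quoted forward overvalues DKK, so borrow MXN, buy DKK at spot, deposit the DKK at 3.64%, and sell the proceeds forward at 2.6234.
The gap between the two covered legs is MXN 5,369,980.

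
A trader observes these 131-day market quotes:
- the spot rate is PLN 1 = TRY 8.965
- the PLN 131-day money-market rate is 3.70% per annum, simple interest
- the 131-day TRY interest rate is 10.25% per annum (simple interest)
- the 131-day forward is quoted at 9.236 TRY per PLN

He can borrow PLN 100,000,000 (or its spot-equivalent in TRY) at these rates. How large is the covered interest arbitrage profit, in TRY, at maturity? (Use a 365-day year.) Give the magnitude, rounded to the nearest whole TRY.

TRY 6,384,755

T = 131/365 years.
Invest the PLN and cover forward: 100,000,000 × 1.01327945205 × 9.236 = TRY 935,864,901.91.
Convert at spot and invest in TRY: 100,000,000 × 8.965 × 1.03678767123 = TRY 929,480,147.26.
The quoted forward overvalues PLN, so borrow TRY, buy PLN at spot, deposit the PLN at 3.70%, and sell the proceeds forward at 9.236.
Arbitrage profit = |935,864,901.91 − 929,480,147.26| = TRY 6,384,755.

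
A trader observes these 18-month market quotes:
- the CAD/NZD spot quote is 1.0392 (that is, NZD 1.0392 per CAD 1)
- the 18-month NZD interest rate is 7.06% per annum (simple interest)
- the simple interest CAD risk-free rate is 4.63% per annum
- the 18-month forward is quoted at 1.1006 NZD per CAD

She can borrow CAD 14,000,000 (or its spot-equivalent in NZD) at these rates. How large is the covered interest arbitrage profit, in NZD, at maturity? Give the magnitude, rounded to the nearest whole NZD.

T = 18/12 years.
Keep in CAD, deliver into the forward: 14,000,000·1.069450·1.1006 = NZD 16,478,513.38.
Swap to NZD now, deposit: 14,000,000·1.0392·1.105900 = NZD 16,089,517.92.
The quoted forward overvalues CAD, so borrow NZD, buy CAD at spot, deposit the CAD at 4.63%, and sell the proceeds forward at 1.1006.
The gap between the two covered legs is NZD 388,995.

NZD 388,995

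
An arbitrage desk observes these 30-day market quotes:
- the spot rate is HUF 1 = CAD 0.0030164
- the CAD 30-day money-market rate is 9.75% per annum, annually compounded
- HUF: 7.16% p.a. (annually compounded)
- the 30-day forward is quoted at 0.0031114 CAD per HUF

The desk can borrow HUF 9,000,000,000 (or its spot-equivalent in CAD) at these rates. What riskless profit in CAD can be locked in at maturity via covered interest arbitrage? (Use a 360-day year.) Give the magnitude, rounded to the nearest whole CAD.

CAD 805,547

T = 30/360 years.
Keep in HUF, deliver into the forward: 9,000,000,000·1.0057793747·0.0031114 = CAD 28,164,437.52.
Swap to CAD now, deposit: 9,000,000,000·0.0030164·1.0077830371 = CAD 27,358,890.78.
The quoted forward overvalues HUF, so borrow CAD, buy HUF at spot, deposit the HUF at 7.16%, and sell the proceeds forward at 0.0031114.
The gap between the two covered legs is CAD 805,547.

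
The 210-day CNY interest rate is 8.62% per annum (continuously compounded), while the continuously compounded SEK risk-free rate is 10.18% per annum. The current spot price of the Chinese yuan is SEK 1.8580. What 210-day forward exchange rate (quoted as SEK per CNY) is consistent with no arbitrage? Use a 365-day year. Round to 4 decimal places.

T = 210/365 years.
SEK accumulates by e^(0.1018×210/365) = 1.0603191.
Growth of 1 CNY over T: e^(0.0862×210/365) = 1.0508449.
So F = 1.858 × 1.0603191 / 1.0508449 = 1.874751 (SEK/CNY).

1.8748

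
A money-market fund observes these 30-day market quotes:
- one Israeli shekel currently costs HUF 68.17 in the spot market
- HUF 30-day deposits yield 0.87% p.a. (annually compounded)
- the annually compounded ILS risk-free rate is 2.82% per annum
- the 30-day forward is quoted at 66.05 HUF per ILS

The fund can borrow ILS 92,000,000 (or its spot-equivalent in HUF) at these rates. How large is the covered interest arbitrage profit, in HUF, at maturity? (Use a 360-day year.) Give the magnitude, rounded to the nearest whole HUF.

T = 30/360 years.
Keep in ILS, deliver into the forward: 92,000,000·1.002320162474·66.05 = HUF 6,090,698,699.29.
Swap to HUF now, deposit: 92,000,000·68.17·1.00072212503 = HUF 6,276,168,908.22.
The quoted forward undervalues ILS, so borrow ILS, convert to HUF at spot, deposit the HUF at 0.87%, and buy ILS forward at 66.05 to cover the loan.
Profit = 6,276,168,908.22 − 6,090,698,699.29 = HUF 185,470,209.

HUF 185,470,209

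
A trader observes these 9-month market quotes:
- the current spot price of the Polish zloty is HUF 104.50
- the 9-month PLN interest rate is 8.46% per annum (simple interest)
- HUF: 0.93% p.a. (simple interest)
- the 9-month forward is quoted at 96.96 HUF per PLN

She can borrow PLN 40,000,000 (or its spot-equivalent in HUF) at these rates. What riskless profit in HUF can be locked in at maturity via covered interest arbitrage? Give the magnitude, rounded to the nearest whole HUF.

HUF 84,671,020

T = 9/12 years.
Invest the PLN and cover forward: 40,000,000 × 1.063450 × 96.96 = HUF 4,124,484,480.00.
Convert at spot and invest in HUF: 40,000,000 × 104.50 × 1.006975 = HUF 4,209,155,500.00.
The quoted forward undervalues PLN, so borrow PLN, convert to HUF at spot, deposit the HUF at 0.93%, and buy PLN forward at 96.96 to cover the loan.
Profit = 4,209,155,500.00 − 4,124,484,480.00 = HUF 84,671,020.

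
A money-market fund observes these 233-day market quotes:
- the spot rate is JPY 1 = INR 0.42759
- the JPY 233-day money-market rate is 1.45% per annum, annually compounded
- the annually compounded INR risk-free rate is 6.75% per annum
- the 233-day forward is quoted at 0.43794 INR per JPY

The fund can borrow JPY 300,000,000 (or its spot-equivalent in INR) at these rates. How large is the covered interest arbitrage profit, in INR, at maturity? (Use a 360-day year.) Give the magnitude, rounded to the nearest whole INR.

INR 1,204,481

T = 233/360 years.
Route A — deposit JPY, sell forward: 300,000,000 × 1.00936087511 × 0.43794 = INR 132,611,850.49.
Route B — convert at spot, deposit INR: 300,000,000 × 0.42759 × 1.04318257644 = INR 133,816,331.36.
The quoted forward undervalues JPY, so borrow JPY, convert to INR at spot, deposit the INR at 6.75%, and buy JPY forward at 0.43794 to cover the loan.
Arbitrage profit = |132,611,850.49 − 133,816,331.36| = INR 1,204,481.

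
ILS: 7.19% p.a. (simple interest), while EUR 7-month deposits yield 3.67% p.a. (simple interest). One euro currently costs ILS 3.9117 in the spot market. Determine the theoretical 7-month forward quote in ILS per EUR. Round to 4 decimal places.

3.9903

T = 7/12 years.
ILS growth factor: 1 + 0.0719×7/12 = 1.0419417.
EUR accumulates by 1 + 0.0367×7/12 = 1.0214083.
Forward (ILS per EUR) = 3.9117 × 1.0419417 / 1.0214083 = 3.990337.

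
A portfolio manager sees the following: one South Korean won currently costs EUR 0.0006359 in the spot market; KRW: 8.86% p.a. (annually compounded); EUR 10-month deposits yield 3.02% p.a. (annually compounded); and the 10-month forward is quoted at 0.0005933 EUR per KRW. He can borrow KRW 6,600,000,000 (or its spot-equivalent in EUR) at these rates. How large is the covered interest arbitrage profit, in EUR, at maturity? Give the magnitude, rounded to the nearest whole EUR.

T = 10/12 years.
Invest the KRW and cover forward: 6,600,000,000 × 1.073306126 × 0.0005933 = EUR 4,202,830.66.
Convert at spot and invest in EUR: 6,600,000,000 × 0.0006359 × 1.025104062 = EUR 4,302,300.24.
The quoted forward undervalues KRW, so borrow KRW, convert to EUR at spot, deposit the EUR at 3.02%, and buy KRW forward at 0.0005933 to cover the loan.
Profit = 4,302,300.24 − 4,202,830.66 = EUR 99,470.

EUR 99,470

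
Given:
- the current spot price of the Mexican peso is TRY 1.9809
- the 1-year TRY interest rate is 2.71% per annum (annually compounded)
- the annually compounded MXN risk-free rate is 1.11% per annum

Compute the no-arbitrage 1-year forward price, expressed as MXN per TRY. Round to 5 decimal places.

0.49696

T = 1 year.
TRY accumulates by (1 + 0.0271)^1 = 1.027100.
Growth of 1 MXN over T: (1 + 0.0111)^1 = 1.011100.
CIP: F = S · (grow TRY)/(grow MXN) = 1.9809 × 1.027100/1.011100 = 2.012246 TRY per MXN.
Quoted the other way: 1/2.012246 = 0.49696 MXN per TRY.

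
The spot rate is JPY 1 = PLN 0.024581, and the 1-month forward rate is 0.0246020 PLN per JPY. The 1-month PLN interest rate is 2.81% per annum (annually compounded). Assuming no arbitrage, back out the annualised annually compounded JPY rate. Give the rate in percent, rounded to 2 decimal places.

1.76%

T = 1/12 years.
F/S = 0.024602/0.024581 = 1.0008543 = (growth of PLN) / (growth of JPY).
PLN growth factor: (1 + 0.0281)^(1/12) = 1.002312.
Hence g_JPY = 1.0014565.
Annualise: 1.0014565^(12/1) − 1 = 0.017619 = 1.76%.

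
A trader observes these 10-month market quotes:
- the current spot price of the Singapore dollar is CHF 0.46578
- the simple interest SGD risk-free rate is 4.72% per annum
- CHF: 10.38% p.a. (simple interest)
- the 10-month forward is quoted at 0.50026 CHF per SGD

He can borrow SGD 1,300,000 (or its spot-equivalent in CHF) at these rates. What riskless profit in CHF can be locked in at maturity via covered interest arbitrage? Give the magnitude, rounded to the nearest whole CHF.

CHF 18,027

T = 10/12 years.
Route A — deposit SGD, sell forward: 1,300,000 × 1.03933333 × 0.50026 = CHF 675,917.96.
Route B — convert at spot, deposit CHF: 1,300,000 × 0.46578 × 1.086500 = CHF 657,890.96.
The quoted forward overvalues SGD, so borrow CHF, buy SGD at spot, deposit the SGD at 4.72%, and sell the proceeds forward at 0.50026.
Arbitrage profit = |675,917.96 − 657,890.96| = CHF 18,027.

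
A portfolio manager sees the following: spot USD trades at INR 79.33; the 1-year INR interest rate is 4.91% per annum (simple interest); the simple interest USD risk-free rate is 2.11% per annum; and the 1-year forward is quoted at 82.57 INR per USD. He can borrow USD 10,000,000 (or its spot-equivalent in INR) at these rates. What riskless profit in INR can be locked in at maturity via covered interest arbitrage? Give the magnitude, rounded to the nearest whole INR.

T = 1 year.
Keep in USD, deliver into the forward: 10,000,000·1.021100·82.57 = INR 843,122,270.00.
Swap to INR now, deposit: 10,000,000·79.33·1.049100 = INR 832,251,030.00.
The quoted forward overvalues USD, so borrow INR, buy USD at spot, deposit the USD at 2.11%, and sell the proceeds forward at 82.57.
The gap between the two covered legs is INR 10,871,240.

INR 10,871,240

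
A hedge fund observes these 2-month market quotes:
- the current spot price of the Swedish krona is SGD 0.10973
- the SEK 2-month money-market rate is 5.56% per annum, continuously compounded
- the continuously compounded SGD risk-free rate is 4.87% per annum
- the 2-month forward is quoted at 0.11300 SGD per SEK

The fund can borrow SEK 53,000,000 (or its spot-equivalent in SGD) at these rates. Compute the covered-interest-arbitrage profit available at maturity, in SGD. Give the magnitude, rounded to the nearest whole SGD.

T = 2/12 years.
Route A — deposit SEK, sell forward: 53,000,000 × 1.009309735 × 0.11300 = SGD 6,044,756.00.
Route B — convert at spot, deposit SGD: 53,000,000 × 0.10973 × 1.008149696 = SGD 5,863,086.11.
The quoted forward overvalues SEK, so borrow SGD, buy SEK at spot, deposit the SEK at 5.56%, and sell the proceeds forward at 0.11300.
The gap between the two covered legs is SGD 181,670.

SGD 181,670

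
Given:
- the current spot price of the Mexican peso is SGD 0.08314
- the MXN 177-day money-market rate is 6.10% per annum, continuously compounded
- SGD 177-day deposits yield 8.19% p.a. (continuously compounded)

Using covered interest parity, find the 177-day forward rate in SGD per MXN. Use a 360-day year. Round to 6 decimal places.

0.083999

T = 177/360 years.
SGD growth factor: e^(0.0819×177/360) = 1.0410892.
Growth of 1 MXN over T: e^(0.0610×177/360) = 1.0304459.
CIP: F = S · (grow SGD)/(grow MXN) = 0.08314 × 1.0410892/1.0304459 = 0.08399874 SGD per MXN.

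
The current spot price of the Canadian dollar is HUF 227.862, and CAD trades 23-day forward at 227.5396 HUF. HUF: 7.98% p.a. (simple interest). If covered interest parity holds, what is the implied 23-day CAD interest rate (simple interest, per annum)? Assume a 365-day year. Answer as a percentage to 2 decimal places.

10.24%

T = 23/365 years.
By CIP, F/S equals the HUF-to-CAD growth ratio: 227.5396/227.862 = 0.9985851.
HUF growth factor: 1 + 0.0798×23/365 = 1.0050285.
So the CAD growth factor = 1.0064525.
r = (1.0064525 − 1)/(23/365) = 0.102398 → 10.24%.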